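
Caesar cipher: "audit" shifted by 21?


Word: "audit"
Shift: 21
Each letter → (letter + shift) mod 26:
  'a' (0) + 21 = 21 → 'v'
  'u' (20) + 21 = 15 → 'p'
  'd' (3) + 21 = 24 → 'y'
  'i' (8) + 21 = 3 → 'd'
  't' (19) + 21 = 14 → 'o'
Result = "vpydo"


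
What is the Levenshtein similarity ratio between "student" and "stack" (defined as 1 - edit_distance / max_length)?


Word 1: "student" (length 7)
Word 2: "stack" (length 5)
One optimal edit sequence:
  1. keep 's'
  2. keep 't'
  3. delete 'u'  (+1)
  4. delete 'd'  (+1)
  5. substitute 'e' -> 'a'  (+1)
  6. substitute 'n' -> 'c'  (+1)
  7. substitute 't' -> 'k'  (+1)
Edit distance = 5
Max length = max(7, 5) = 7
Similarity = 1 - 5/7
= 0.2857


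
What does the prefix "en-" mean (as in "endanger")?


Prefix: en-
Example: endanger (en- + danger)
Meaning = cause to / put into


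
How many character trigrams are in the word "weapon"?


Word: "weapon" (length 6)
Number of 3-grams = length - 3 + 1 = 6 - 3 + 1
= 4


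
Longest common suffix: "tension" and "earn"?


Word 1: "tension"
Word 2: "earn"
Comparing from end:
  Pos -1: 'n' == 'n'
  Pos -2: 'o' != 'r' (stop)
LCS = "n" (length 1)


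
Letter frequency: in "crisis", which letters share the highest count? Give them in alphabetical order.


Word: "crisis"
Letter counts:
  'c': 1
  'i': 2
  'r': 1
  's': 2
Maximum count = 2
Most frequent = 'i', 's' (2 times each)


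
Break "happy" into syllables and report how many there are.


Word: "happy"
Syllable breakdown: hap-py
Counting: 2 parts
= 2 syllables


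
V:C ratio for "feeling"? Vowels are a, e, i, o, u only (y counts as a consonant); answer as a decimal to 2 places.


Word: "feeling"
Vowels (a,e,i,o,u): 3
Consonants: 4
Ratio = 3/4
= 0.75


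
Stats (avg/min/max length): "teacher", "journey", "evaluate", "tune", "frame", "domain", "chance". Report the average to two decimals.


Lengths: "teacher"=7, "journey"=7, "evaluate"=8, "tune"=4, "frame"=5, "domain"=6, "chance"=6
Sum = 43, Count = 7
Average = 43/7 = 6.14
= avg=6.14, min=4, max=8


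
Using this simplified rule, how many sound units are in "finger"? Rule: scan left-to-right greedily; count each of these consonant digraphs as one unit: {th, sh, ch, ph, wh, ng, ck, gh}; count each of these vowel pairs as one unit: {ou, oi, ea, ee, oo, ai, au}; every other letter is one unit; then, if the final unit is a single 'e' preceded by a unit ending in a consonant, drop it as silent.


Word: "finger" (6 letters)
Left-to-right scan:
  (1) 'f' (letter)
  (2) 'i' (letter)
  (3) 'ng' (digraph)
  (4) 'e' (letter)
  (5) 'r' (letter)
Units from scan: 5
Sound units = 5 units


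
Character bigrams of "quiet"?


Word: "quiet" (length 5)
Number of bigrams = 5 - 2 + 1 = 4
  Position 0: "qu"
  Position 1: "ui"
  Position 2: "ie"
  Position 3: "et"
Bigrams = "qu", "ui", "ie", "et"


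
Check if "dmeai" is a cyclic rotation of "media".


Word: "media", Candidate: "dmeai"
Method: check if candidate is substring of word+word
"mediamedia" contains "dmeai"? No
Is rotation = No


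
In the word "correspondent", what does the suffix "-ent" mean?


Suffix: -ent
Example: correspondent (correspond + -ent)
Meaning = one who / that which


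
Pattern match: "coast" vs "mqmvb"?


Pattern of "coast": [0, 1, 2, 3, 4]
Pattern of "mqmvb": [0, 1, 0, 2, 3]
Patterns do not match
Same pattern = No


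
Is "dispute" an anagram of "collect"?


Word 1: "collect" → sorted: ccellot
Word 2: "dispute" → sorted: deipstu
Same letters? ccellot != deipstu
Anagram = No


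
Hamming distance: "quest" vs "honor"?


Comparing character by character (same length = 5):
  Pos 0: 'q' vs 'h' !=
  Pos 1: 'u' vs 'o' !=
  Pos 2: 'e' vs 'n' !=
  Pos 3: 's' vs 'o' !=
  Pos 4: 't' vs 'r' !=
Hamming distance = 5


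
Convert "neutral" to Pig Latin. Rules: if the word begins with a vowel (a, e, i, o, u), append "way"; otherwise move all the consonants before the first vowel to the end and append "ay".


Word: "neutral"
Starts with consonant(s) → move to end, add 'ay'
Consonant cluster: "n"
Pig Latin = "eutralnay"


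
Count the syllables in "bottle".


Word: "bottle"
Syllable breakdown: bot-tle
Counting: 2 parts
= 2 syllables


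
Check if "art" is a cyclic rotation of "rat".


Word: "rat", Candidate: "art"
Method: check if candidate is substring of word+word
"ratrat" contains "art"? No
Is rotation = No


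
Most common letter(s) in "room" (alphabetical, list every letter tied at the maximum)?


Word: "room"
Letter counts:
  'm': 1
  'o': 2
  'r': 1
Maximum count = 2
Most frequent = 'o' (2 times each)


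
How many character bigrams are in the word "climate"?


Word: "climate" (length 7)
Number of 2-grams = length - 2 + 1 = 7 - 2 + 1
= 6


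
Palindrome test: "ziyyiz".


Word: "ziyyiz"
Reversed: "ziyyiz"
Forward == Backward? ziyyiz == ziyyiz
Palindrome = Yes


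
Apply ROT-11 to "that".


Word: "that"
Shift: 11
Each letter → (letter + shift) mod 26:
  't' (19) + 11 = 4 → 'e'
  'h' (7) + 11 = 18 → 's'
  'a' (0) + 11 = 11 → 'l'
  't' (19) + 11 = 4 → 'e'
Result = "esle"


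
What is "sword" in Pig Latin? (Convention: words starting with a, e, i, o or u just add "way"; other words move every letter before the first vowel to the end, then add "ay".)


Word: "sword"
Starts with consonant(s) → move to end, add 'ay'
Consonant cluster: "sw"
Pig Latin = "ordsway"


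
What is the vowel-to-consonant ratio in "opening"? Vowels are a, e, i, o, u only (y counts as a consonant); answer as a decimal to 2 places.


Word: "opening"
Vowels (a,e,i,o,u): 3
Consonants: 4
Ratio = 3/4
= 0.75


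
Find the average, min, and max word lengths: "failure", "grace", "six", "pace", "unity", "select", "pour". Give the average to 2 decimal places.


Lengths: "failure"=7, "grace"=5, "six"=3, "pace"=4, "unity"=5, "select"=6, "pour"=4
Sum = 34, Count = 7
Average = 34/7 = 4.86
= avg=4.86, min=3, max=7


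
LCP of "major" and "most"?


Word 1: "major"
Word 2: "most"
Comparing from start:
  Pos 0: 'm' == 'm'
  Pos 1: 'a' != 'o' (stop)
LCP = "m" (length 1)


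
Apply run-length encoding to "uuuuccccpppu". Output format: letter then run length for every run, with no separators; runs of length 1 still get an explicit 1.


String: "uuuuccccpppu"
Scanning for consecutive runs:
  'u' x 4
  'c' x 4
  'p' x 3
  'u' x 1
RLE = "u4c4p3u1"


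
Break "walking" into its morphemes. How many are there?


Word: "walking"
Morphemes: walk + -ing
Each morpheme carries meaning
= 2 morphemes


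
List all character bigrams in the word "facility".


Word: "facility" (length 8)
Number of bigrams = 8 - 2 + 1 = 7
  Position 0: "fa"
  Position 1: "ac"
  Position 2: "ci"
  Position 3: "il"
  Position 4: "li"
  Position 5: "it"
  Position 6: "ty"
Bigrams = "fa", "ac", "ci", "il", "li", "it", "ty"


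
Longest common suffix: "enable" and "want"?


Word 1: "enable"
Word 2: "want"
Comparing from end:
  Pos -1: 'e' != 't' (stop)
LCS = "" (length 0)


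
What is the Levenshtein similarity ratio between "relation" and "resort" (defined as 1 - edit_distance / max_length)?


Word 1: "relation" (length 8)
Word 2: "resort" (length 6)
One optimal edit sequence:
  1. keep 'r'
  2. keep 'e'
  3. delete 'l'  (+1)
  4. delete 'a'  (+1)
  5. substitute 't' -> 's'  (+1)
  6. substitute 'i' -> 'o'  (+1)
  7. substitute 'o' -> 'r'  (+1)
  8. substitute 'n' -> 't'  (+1)
Edit distance = 6
Max length = max(8, 6) = 8
Similarity = 1 - 6/8
= 0.2500


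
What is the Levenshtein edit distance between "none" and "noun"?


Word 1: "none" (length 4)
Word 2: "noun" (length 4)
One optimal edit sequence (insert/delete/substitute each cost 1):
  1. keep 'n'
  2. keep 'o'
  3. substitute 'n' -> 'u'  (+1)
  4. substitute 'e' -> 'n'  (+1)
Total edit operations: 2
Edit distance = 2


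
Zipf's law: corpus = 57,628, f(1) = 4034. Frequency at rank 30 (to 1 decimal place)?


Zipf's law: f(r) = f(1) / r
f(1) = 4034
f(30) = 4034 / 30
= 134.5 occurrences


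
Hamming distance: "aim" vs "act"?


Comparing character by character (same length = 3):
  Pos 0: 'a' vs 'a' =
  Pos 1: 'i' vs 'c' !=
  Pos 2: 'm' vs 't' !=
Hamming distance = 2


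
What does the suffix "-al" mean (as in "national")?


Suffix: -al
As in: national -> nation + -al
Meaning = relating to


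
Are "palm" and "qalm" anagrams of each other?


Word 1: "palm" → sorted: almp
Word 2: "qalm" → sorted: almq
Same letters? almp != almq
Anagram = No


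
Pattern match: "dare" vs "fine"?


Pattern of "dare": [0, 1, 2, 3]
Pattern of "fine": [0, 1, 2, 3]
Patterns match
Same pattern = Yes


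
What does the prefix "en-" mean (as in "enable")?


Prefix: en-
Example: enable = en- + able
Meaning = cause to / put into


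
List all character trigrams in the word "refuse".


Word: "refuse" (length 6)
Number of trigrams = 6 - 3 + 1 = 4
  Position 0: "ref"
  Position 1: "efu"
  Position 2: "fus"
  Position 3: "use"
Trigrams = "ref", "efu", "fus", "use"


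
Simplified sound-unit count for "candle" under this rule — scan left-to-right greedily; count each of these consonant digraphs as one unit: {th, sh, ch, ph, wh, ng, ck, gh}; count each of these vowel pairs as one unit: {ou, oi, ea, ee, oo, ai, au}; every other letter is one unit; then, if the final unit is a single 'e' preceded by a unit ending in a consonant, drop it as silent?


Word: "candle" (6 letters)
Left-to-right scan:
  1. 'c' (letter)
  2. 'a' (letter)
  3. 'n' (letter)
  4. 'd' (letter)
  5. 'l' (letter)
  6. 'e' (letter)
Units from scan: 6
Final unit is 'e' after a consonant -> drop as silent (-1)
Sound units = 5 units


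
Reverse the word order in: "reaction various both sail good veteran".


Original: "reaction various both sail good veteran"
Words (1..n): reaction | various | both | sail | good | veteran
Reversed (n..1): veteran | good | sail | both | various | reaction
Result = "veteran good sail both various reaction"


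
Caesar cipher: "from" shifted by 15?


Word: "from"
Shift: 15
Each letter → (letter + shift) mod 26:
  'f' (5) + 15 = 20 → 'u'
  'r' (17) + 15 = 6 → 'g'
  'o' (14) + 15 = 3 → 'd'
  'm' (12) + 15 = 1 → 'b'
Result = "ugdb"


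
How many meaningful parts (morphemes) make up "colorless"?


Word: "colorless"
Morphemes: color + -less
Each morpheme carries meaning
= 2 morphemes


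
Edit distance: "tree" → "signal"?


Word 1: "tree" (length 4)
Word 2: "signal" (length 6)
One optimal edit sequence (insert/delete/substitute each cost 1):
  1. insert 's'  (+1)
  2. insert 'i'  (+1)
  3. substitute 't' -> 'g'  (+1)
  4. substitute 'r' -> 'n'  (+1)
  5. substitute 'e' -> 'a'  (+1)
  6. substitute 'e' -> 'l'  (+1)
Total edit operations: 6
Edit distance = 6


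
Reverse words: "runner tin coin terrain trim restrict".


Original: "runner tin coin terrain trim restrict"
Words (1..n): runner | tin | coin | terrain | trim | restrict
Reversed (n..1): restrict | trim | terrain | coin | tin | runner
Result = "restrict trim terrain coin tin runner"


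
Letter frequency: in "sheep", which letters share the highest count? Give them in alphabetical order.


Word: "sheep"
Letter counts:
  'e': 2
  'h': 1
  'p': 1
  's': 1
Maximum count = 2
Most frequent = 'e' (2 times each)


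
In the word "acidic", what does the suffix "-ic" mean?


Suffix: -ic
As in: acidic -> acid + -ic
Meaning = relating to


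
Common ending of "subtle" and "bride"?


Word 1: "subtle"
Word 2: "bride"
Comparing from end:
  Pos -1: 'e' == 'e'
  Pos -2: 'l' != 'd' (stop)
LCS = "e" (length 1)


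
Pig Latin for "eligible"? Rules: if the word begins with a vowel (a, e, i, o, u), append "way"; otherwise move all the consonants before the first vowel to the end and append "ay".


Word: "eligible"
Starts with vowel → add 'way'
Pig Latin = "eligibleway"


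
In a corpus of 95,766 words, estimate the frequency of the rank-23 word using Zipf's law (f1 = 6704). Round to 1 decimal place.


Zipf's law: f(r) = f(1) / r
f(1) = 6704
f(23) = 6704 / 23
= 291.5 occurrences


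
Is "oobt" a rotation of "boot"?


Word: "boot", Candidate: "oobt"
Method: check if candidate is substring of word+word
"bootboot" contains "oobt"? No
Is rotation = No


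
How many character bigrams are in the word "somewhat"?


Word: "somewhat" (length 8)
Number of 2-grams = length - 2 + 1 = 8 - 2 + 1
= 7


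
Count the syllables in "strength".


Word: "strength"
Syllable breakdown: strength
Counting: 1 part
= 1 syllable


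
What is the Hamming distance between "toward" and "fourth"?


Comparing character by character (same length = 6):
  Pos 0: 't' vs 'f' !=
  Pos 1: 'o' vs 'o' =
  Pos 2: 'w' vs 'u' !=
  Pos 3: 'a' vs 'r' !=
  Pos 4: 'r' vs 't' !=
  Pos 5: 'd' vs 'h' !=
Hamming distance = 5


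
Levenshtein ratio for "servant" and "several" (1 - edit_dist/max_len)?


Word 1: "servant" (length 7)
Word 2: "several" (length 7)
One optimal edit sequence:
  1. keep 's'
  2. keep 'e'
  3. substitute 'r' -> 'v'  (+1)
  4. substitute 'v' -> 'e'  (+1)
  5. substitute 'a' -> 'r'  (+1)
  6. substitute 'n' -> 'a'  (+1)
  7. substitute 't' -> 'l'  (+1)
Edit distance = 5
Max length = max(7, 7) = 7
Similarity = 1 - 5/7
= 0.2857


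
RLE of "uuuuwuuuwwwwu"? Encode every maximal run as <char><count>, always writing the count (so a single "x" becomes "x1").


String: "uuuuwuuuwwwwu"
Scanning for consecutive runs:
  'u' x 4
  'w' x 1
  'u' x 3
  'w' x 4
  'u' x 1
RLE = "u4w1u3w4u1"


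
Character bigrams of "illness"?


Word: "illness" (length 7)
Number of bigrams = 7 - 2 + 1 = 6
  Position 0: "il"
  Position 1: "ll"
  Position 2: "ln"
  Position 3: "ne"
  Position 4: "es"
  Position 5: "ss"
Bigrams = "il", "ll", "ln", "ne", "es", "ss"


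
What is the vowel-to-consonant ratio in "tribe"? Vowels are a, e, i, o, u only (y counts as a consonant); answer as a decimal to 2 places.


Word: "tribe"
Vowels (a,e,i,o,u): 2
Consonants: 3
Ratio = 2/3
= 0.67


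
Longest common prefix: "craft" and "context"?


Word 1: "craft"
Word 2: "context"
Comparing from start:
  Pos 0: 'c' == 'c'
  Pos 1: 'r' != 'o' (stop)
LCP = "c" (length 1)


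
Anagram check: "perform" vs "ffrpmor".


Word 1: "perform" → sorted: efmoprr
Word 2: "ffrpmor" → sorted: ffmoprr
Same letters? efmoprr != ffmoprr
Anagram = No


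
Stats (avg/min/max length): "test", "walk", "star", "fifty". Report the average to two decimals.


Lengths: "test"=4, "walk"=4, "star"=4, "fifty"=5
Sum = 17, Count = 4
Average = 17/4 = 4.25
= avg=4.25, min=4, max=5


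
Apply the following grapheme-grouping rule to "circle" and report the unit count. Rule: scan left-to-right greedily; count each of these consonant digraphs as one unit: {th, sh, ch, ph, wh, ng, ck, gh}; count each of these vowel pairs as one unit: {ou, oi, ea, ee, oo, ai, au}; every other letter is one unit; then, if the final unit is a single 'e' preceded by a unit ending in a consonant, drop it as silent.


Word: "circle" (6 letters)
Left-to-right scan:
  (1) 'c' (letter)
  (2) 'i' (letter)
  (3) 'r' (letter)
  (4) 'c' (letter)
  (5) 'l' (letter)
  (6) 'e' (letter)
Units from scan: 6
Final unit is 'e' after a consonant -> drop as silent (-1)
Sound units = 5 units


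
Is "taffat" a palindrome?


Word: "taffat"
Reversed: "taffat"
Forward == Backward? taffat == taffat
Palindrome = Yes


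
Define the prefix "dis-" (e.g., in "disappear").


Prefix: dis-
Example: disappear = dis- + appear
Meaning = not / opposite


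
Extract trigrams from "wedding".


Word: "wedding" (length 7)
Number of trigrams = 7 - 3 + 1 = 5
  Position 0: "wed"
  Position 1: "edd"
  Position 2: "ddi"
  Position 3: "din"
  Position 4: "ing"
Trigrams = "wed", "edd", "ddi", "din", "ing"


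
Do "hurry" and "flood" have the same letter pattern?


Pattern of "hurry": [0, 1, 2, 2, 3]
Pattern of "flood": [0, 1, 2, 2, 3]
Patterns match
Same pattern = Yes


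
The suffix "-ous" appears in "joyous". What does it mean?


Suffix: -ous
Example: joyous = joy + -ous
Meaning = having quality of


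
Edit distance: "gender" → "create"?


Word 1: "gender" (length 6)
Word 2: "create" (length 6)
One optimal edit sequence (insert/delete/substitute each cost 1):
  1. insert 'c'  (+1)
  2. substitute 'g' -> 'r'  (+1)
  3. keep 'e'
  4. substitute 'n' -> 'a'  (+1)
  5. substitute 'd' -> 't'  (+1)
  6. keep 'e'
  7. delete 'r'  (+1)
Total edit operations: 5
Edit distance = 5


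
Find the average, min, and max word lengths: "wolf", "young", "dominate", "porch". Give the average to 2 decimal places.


Lengths: "wolf"=4, "young"=5, "dominate"=8, "porch"=5
Sum = 22, Count = 4
Average = 22/4 = 5.50
= avg=5.50, min=4, max=8


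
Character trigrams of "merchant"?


Word: "merchant" (length 8)
Number of trigrams = 8 - 3 + 1 = 6
  Position 0: "mer"
  Position 1: "erc"
  Position 2: "rch"
  Position 3: "cha"
  Position 4: "han"
  Position 5: "ant"
Trigrams = "mer", "erc", "rch", "cha", "han", "ant"


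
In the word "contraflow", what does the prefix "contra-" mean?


Prefix: contra-
Example: contraflow = contra- + flow
Meaning = against


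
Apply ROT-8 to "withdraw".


Word: "withdraw"
Shift: 8
Each letter → (letter + shift) mod 26:
  'w' (22) + 8 = 4 → 'e'
  'i' (8) + 8 = 16 → 'q'
  't' (19) + 8 = 1 → 'b'
  'h' (7) + 8 = 15 → 'p'
  'd' (3) + 8 = 11 → 'l'
  'r' (17) + 8 = 25 → 'z'
  'a' (0) + 8 = 8 → 'i'
  'w' (22) + 8 = 4 → 'e'
Result = "eqbplzie"


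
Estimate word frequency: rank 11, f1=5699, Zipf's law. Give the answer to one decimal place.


Zipf's law: f(r) = f(1) / r
f(1) = 5699
f(11) = 5699 / 11
= 518.1 occurrences


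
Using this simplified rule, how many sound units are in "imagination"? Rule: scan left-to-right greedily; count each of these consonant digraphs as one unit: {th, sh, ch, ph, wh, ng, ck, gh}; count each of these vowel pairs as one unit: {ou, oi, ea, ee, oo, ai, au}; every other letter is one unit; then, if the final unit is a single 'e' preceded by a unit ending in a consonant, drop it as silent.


Word: "imagination" (11 letters)
Left-to-right scan:
  [1] 'i' (letter)
  [2] 'm' (letter)
  [3] 'a' (letter)
  [4] 'g' (letter)
  [5] 'i' (letter)
  [6] 'n' (letter)
  [7] 'a' (letter)
  [8] 't' (letter)
  [9] 'i' (letter)
  [10] 'o' (letter)
  [11] 'n' (letter)
Units from scan: 11
Sound units = 11 units


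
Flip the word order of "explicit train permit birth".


Original: "explicit train permit birth"
Words (1..n): explicit | train | permit | birth
Reversed (n..1): birth | permit | train | explicit
Result = "birth permit train explicit"


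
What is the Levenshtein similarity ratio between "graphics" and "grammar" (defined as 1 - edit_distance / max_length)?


Word 1: "graphics" (length 8)
Word 2: "grammar" (length 7)
One optimal edit sequence:
  1. keep 'g'
  2. keep 'r'
  3. keep 'a'
  4. delete 'p'  (+1)
  5. substitute 'h' -> 'm'  (+1)
  6. substitute 'i' -> 'm'  (+1)
  7. substitute 'c' -> 'a'  (+1)
  8. substitute 's' -> 'r'  (+1)
Edit distance = 5
Max length = max(8, 7) = 8
Similarity = 1 - 5/8
= 0.3750


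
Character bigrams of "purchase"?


Word: "purchase" (length 8)
Number of bigrams = 8 - 2 + 1 = 7
  Position 0: "pu"
  Position 1: "ur"
  Position 2: "rc"
  Position 3: "ch"
  Position 4: "ha"
  Position 5: "as"
  Position 6: "se"
Bigrams = "pu", "ur", "rc", "ch", "ha", "as", "se"


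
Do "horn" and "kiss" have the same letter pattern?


Pattern of "horn": [0, 1, 2, 3]
Pattern of "kiss": [0, 1, 2, 2]
Patterns do not match
Same pattern = No


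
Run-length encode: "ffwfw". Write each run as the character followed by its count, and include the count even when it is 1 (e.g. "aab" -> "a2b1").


String: "ffwfw"
Scanning for consecutive runs:
  'f' x 2
  'w' x 1
  'f' x 1
  'w' x 1
RLE = "f2w1f1w1"


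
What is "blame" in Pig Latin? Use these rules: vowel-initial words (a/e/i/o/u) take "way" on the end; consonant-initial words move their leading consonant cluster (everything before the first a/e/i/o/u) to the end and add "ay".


Word: "blame"
Starts with consonant(s) → move to end, add 'ay'
Consonant cluster: "bl"
Pig Latin = "ameblay"


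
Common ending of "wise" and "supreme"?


Word 1: "wise"
Word 2: "supreme"
Comparing from end:
  Pos -1: 'e' == 'e'
  Pos -2: 's' != 'm' (stop)
LCS = "e" (length 1)


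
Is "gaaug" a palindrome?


Word: "gaaug"
Reversed: "guaag"
Forward == Backward? gaaug != guaag
Palindrome = No


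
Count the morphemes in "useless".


Word: "useless"
Morphemes: use + -less
Each morpheme carries meaning
= 2 morphemes


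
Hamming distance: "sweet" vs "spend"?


Comparing character by character (same length = 5):
  Pos 0: 's' vs 's' =
  Pos 1: 'w' vs 'p' !=
  Pos 2: 'e' vs 'e' =
  Pos 3: 'e' vs 'n' !=
  Pos 4: 't' vs 'd' !=
Hamming distance = 3


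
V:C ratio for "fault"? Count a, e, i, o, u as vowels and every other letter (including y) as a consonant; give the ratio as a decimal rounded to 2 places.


Word: "fault"
Vowels (a,e,i,o,u): 2
Consonants: 3
Ratio = 2/3
= 0.67


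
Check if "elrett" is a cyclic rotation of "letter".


Word: "letter", Candidate: "elrett"
Method: check if candidate is substring of word+word
"letterletter" contains "elrett"? No
Is rotation = No


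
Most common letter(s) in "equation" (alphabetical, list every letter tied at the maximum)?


Word: "equation"
Letter counts:
  'a': 1
  'e': 1
  'i': 1
  'n': 1
  'o': 1
  'q': 1
  't': 1
  'u': 1
Maximum count = 1
Most frequent = 'a', 'e', 'i', 'n', 'o', 'q', 't', 'u' (1 time each)


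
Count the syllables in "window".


Word: "window"
Syllable breakdown: win · dow
Counting: 2 parts
= 2 syllables


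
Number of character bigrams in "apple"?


Word: "apple" (length 5)
Number of 2-grams = length - 2 + 1 = 5 - 2 + 1
= 4


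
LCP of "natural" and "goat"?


Word 1: "natural"
Word 2: "goat"
Comparing from start:
  Pos 0: 'n' != 'g' (stop)
LCP = "" (length 0)


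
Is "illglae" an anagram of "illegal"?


Word 1: "illegal" → sorted: aegilll
Word 2: "illglae" → sorted: aegilll
Same letters? aegilll == aegilll
Anagram = Yes


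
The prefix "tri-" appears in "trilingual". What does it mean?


Prefix: tri-
Example: trilingual = tri- + lingual
Meaning = three


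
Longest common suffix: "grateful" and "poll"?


Word 1: "grateful"
Word 2: "poll"
Comparing from end:
  Pos -1: 'l' == 'l'
  Pos -2: 'u' != 'l' (stop)
LCS = "l" (length 1)


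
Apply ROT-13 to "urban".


Word: "urban"
Shift: 13
Each letter → (letter + shift) mod 26:
  'u' (20) + 13 = 7 → 'h'
  'r' (17) + 13 = 4 → 'e'
  'b' (1) + 13 = 14 → 'o'
  'a' (0) + 13 = 13 → 'n'
  'n' (13) + 13 = 0 → 'a'
Result = "heona"


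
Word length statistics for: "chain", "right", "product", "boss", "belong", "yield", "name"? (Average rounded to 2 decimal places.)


Lengths: "chain"=5, "right"=5, "product"=7, "boss"=4, "belong"=6, "yield"=5, "name"=4
Sum = 36, Count = 7
Average = 36/7 = 5.14
= avg=5.14, min=4, max=7


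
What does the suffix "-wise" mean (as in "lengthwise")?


Suffix: -wise
Example: lengthwise (length + -wise)
Meaning = in the manner of


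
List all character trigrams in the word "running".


Word: "running" (length 7)
Number of trigrams = 7 - 3 + 1 = 5
  Position 0: "run"
  Position 1: "unn"
  Position 2: "nni"
  Position 3: "nin"
  Position 4: "ing"
Trigrams = "run", "unn", "nni", "nin", "ing"


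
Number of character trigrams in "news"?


Word: "news" (length 4)
Number of 3-grams = length - 3 + 1 = 4 - 3 + 1
= 2


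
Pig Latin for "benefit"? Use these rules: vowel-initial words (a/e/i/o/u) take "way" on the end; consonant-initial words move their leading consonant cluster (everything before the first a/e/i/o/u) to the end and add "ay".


Word: "benefit"
Starts with consonant(s) → move to end, add 'ay'
Consonant cluster: "b"
Pig Latin = "enefitbay"


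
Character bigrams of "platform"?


Word: "platform" (length 8)
Number of bigrams = 8 - 2 + 1 = 7
  Position 0: "pl"
  Position 1: "la"
  Position 2: "at"
  Position 3: "tf"
  Position 4: "fo"
  Position 5: "or"
  Position 6: "rm"
Bigrams = "pl", "la", "at", "tf", "fo", "or", "rm"


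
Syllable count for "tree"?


Word: "tree"
Syllable breakdown: tree
Counting: 1 part
= 1 syllable


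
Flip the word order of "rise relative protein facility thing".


Original: "rise relative protein facility thing"
Words (1..n): rise | relative | protein | facility | thing
Reversed (n..1): thing | facility | protein | relative | rise
Result = "thing facility protein relative rise"


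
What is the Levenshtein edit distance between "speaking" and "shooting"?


Word 1: "speaking" (length 8)
Word 2: "shooting" (length 8)
One optimal edit sequence (insert/delete/substitute each cost 1):
  1. keep 's'
  2. substitute 'p' -> 'h'  (+1)
  3. substitute 'e' -> 'o'  (+1)
  4. substitute 'a' -> 'o'  (+1)
  5. substitute 'k' -> 't'  (+1)
  6. keep 'i'
  7. keep 'n'
  8. keep 'g'
Total edit operations: 4
Edit distance = 4


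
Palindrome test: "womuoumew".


Word: "womuoumew"
Reversed: "wemuoumow"
Forward == Backward? womuoumew != wemuoumow
Palindrome = No


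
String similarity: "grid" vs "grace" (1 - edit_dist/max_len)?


Word 1: "grid" (length 4)
Word 2: "grace" (length 5)
One optimal edit sequence:
  1. keep 'g'
  2. keep 'r'
  3. insert 'a'  (+1)
  4. substitute 'i' -> 'c'  (+1)
  5. substitute 'd' -> 'e'  (+1)
Edit distance = 3
Max length = max(4, 5) = 5
Similarity = 1 - 3/5
= 0.4000


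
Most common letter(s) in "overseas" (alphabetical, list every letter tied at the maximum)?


Word: "overseas"
Letter counts:
  'a': 1
  'e': 2
  'o': 1
  'r': 1
  's': 2
  'v': 1
Maximum count = 2
Most frequent = 'e', 's' (2 times each)


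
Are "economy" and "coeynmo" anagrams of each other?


Word 1: "economy" → sorted: cemnooy
Word 2: "coeynmo" → sorted: cemnooy
Same letters? cemnooy == cemnooy
Anagram = Yes


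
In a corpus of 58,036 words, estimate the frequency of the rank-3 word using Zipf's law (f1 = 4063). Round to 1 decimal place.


Zipf's law: f(r) = f(1) / r
f(1) = 4063
f(3) = 4063 / 3
= 1354.3 occurrences


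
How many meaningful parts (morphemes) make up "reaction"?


Word: "reaction"
Morphemes: re- / act / -ion
Each morpheme carries meaning
= 3 morphemes


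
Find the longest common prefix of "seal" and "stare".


Word 1: "seal"
Word 2: "stare"
Comparing from start:
  Pos 0: 's' == 's'
  Pos 1: 'e' != 't' (stop)
LCP = "s" (length 1)


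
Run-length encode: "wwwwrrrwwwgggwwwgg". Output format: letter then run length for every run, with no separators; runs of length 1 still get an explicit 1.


String: "wwwwrrrwwwgggwwwgg"
Scanning for consecutive runs:
  'w' x 4
  'r' x 3
  'w' x 3
  'g' x 3
  'w' x 3
  'g' x 2
RLE = "w4r3w3g3w3g2"


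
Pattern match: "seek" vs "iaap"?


Pattern of "seek": [0, 1, 1, 2]
Pattern of "iaap": [0, 1, 1, 2]
Patterns match
Same pattern = Yes


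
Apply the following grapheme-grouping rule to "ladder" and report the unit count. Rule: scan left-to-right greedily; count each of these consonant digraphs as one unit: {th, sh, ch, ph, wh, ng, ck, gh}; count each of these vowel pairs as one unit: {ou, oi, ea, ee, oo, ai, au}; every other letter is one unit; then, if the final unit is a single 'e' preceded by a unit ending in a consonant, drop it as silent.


Word: "ladder" (6 letters)
Left-to-right scan:
  [1] 'l' (letter)
  [2] 'a' (letter)
  [3] 'd' (letter)
  [4] 'd' (letter)
  [5] 'e' (letter)
  [6] 'r' (letter)
Units from scan: 6
Sound units = 6 units


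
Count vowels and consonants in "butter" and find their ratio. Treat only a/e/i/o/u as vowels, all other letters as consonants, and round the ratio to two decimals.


Word: "butter"
Vowels (a,e,i,o,u): 2
Consonants: 4
Ratio = 2/4
= 0.50


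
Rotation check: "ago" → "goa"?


Word: "ago", Candidate: "goa"
Method: check if candidate is substring of word+word
"agoago" contains "goa"? Yes
Is rotation = Yes


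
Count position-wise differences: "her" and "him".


Comparing character by character (same length = 3):
  Pos 0: 'h' vs 'h' =
  Pos 1: 'e' vs 'i' !=
  Pos 2: 'r' vs 'm' !=
Hamming distance = 2


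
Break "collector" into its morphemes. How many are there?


Word: "collector"
Morphemes: collect / -or
Each morpheme carries meaning
= 2 morphemes


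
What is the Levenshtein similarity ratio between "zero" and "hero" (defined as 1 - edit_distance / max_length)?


Word 1: "zero" (length 4)
Word 2: "hero" (length 4)
One optimal edit sequence:
  1. substitute 'z' -> 'h'  (+1)
  2. keep 'e'
  3. keep 'r'
  4. keep 'o'
Edit distance = 1
Max length = max(4, 4) = 4
Similarity = 1 - 1/4
= 0.7500


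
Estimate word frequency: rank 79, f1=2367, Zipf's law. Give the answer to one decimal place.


Zipf's law: f(r) = f(1) / r
f(1) = 2367
f(79) = 2367 / 79
= 30.0 occurrences


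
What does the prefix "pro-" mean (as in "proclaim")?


Prefix: pro-
Example: proclaim (pro- + claim)
Meaning = forward / in favor of


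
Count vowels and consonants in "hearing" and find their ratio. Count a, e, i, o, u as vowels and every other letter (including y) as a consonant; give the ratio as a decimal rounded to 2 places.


Word: "hearing"
Vowels (a,e,i,o,u): 3
Consonants: 4
Ratio = 3/4
= 0.75


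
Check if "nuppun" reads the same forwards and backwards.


Word: "nuppun"
Reversed: "nuppun"
Forward == Backward? nuppun == nuppun
Palindrome = Yes


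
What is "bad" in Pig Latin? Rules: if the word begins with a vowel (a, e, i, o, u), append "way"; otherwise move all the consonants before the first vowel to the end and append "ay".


Word: "bad"
Starts with consonant(s) → move to end, add 'ay'
Consonant cluster: "b"
Pig Latin = "adbay"


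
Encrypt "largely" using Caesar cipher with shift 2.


Word: "largely"
Shift: 2
Each letter → (letter + shift) mod 26:
  'l' (11) + 2 = 13 → 'n'
  'a' (0) + 2 = 2 → 'c'
  'r' (17) + 2 = 19 → 't'
  'g' (6) + 2 = 8 → 'i'
  'e' (4) + 2 = 6 → 'g'
  'l' (11) + 2 = 13 → 'n'
  'y' (24) + 2 = 0 → 'a'
Result = "nctigna"


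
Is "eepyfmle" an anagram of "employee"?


Word 1: "employee" → sorted: eeelmopy
Word 2: "eepyfmle" → sorted: eeeflmpy
Same letters? eeelmopy != eeeflmpy
Anagram = No


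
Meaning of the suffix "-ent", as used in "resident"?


Suffix: -ent
Example: resident = reside + -ent, with a spelling change
Meaning = one who / that which


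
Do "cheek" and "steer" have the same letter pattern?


Pattern of "cheek": [0, 1, 2, 2, 3]
Pattern of "steer": [0, 1, 2, 2, 3]
Patterns match
Same pattern = Yes


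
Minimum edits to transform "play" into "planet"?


Word 1: "play" (length 4)
Word 2: "planet" (length 6)
One optimal edit sequence (insert/delete/substitute each cost 1):
  1. keep 'p'
  2. keep 'l'
  3. keep 'a'
  4. insert 'n'  (+1)
  5. insert 'e'  (+1)
  6. substitute 'y' -> 't'  (+1)
Total edit operations: 3
Edit distance = 3


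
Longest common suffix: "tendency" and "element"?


Word 1: "tendency"
Word 2: "element"
Comparing from end:
  Pos -1: 'y' != 't' (stop)
LCS = "" (length 0)


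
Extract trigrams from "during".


Word: "during" (length 6)
Number of trigrams = 6 - 3 + 1 = 4
  Position 0: "dur"
  Position 1: "uri"
  Position 2: "rin"
  Position 3: "ing"
Trigrams = "dur", "uri", "rin", "ing"


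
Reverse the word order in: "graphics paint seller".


Original: "graphics paint seller"
Words (1..n): graphics | paint | seller
Reversed (n..1): seller | paint | graphics
Result = "seller paint graphics"


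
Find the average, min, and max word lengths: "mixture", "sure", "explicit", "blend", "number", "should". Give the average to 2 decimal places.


Lengths: "mixture"=7, "sure"=4, "explicit"=8, "blend"=5, "number"=6, "should"=6
Sum = 36, Count = 6
Average = 36/6 = 6.00
= avg=6.00, min=4, max=8


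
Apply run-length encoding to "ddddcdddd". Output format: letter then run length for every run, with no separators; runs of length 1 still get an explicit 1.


String: "ddddcdddd"
Scanning for consecutive runs:
  'd' x 4
  'c' x 1
  'd' x 4
RLE = "d4c1d4"


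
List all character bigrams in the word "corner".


Word: "corner" (length 6)
Number of bigrams = 6 - 2 + 1 = 5
  Position 0: "co"
  Position 1: "or"
  Position 2: "rn"
  Position 3: "ne"
  Position 4: "er"
Bigrams = "co", "or", "rn", "ne", "er"


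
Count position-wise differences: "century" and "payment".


Comparing character by character (same length = 7):
  Pos 0: 'c' vs 'p' !=
  Pos 1: 'e' vs 'a' !=
  Pos 2: 'n' vs 'y' !=
  Pos 3: 't' vs 'm' !=
  Pos 4: 'u' vs 'e' !=
  Pos 5: 'r' vs 'n' !=
  Pos 6: 'y' vs 't' !=
Hamming distance = 7


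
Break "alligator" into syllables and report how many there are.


Word: "alligator"
Syllable breakdown: al | li | ga | tor
Counting: 4 parts
= 4 syllables


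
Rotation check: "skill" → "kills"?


Word: "skill", Candidate: "kills"
Method: check if candidate is substring of word+word
"skillskill" contains "kills"? Yes
Is rotation = Yes


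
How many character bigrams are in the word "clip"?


Word: "clip" (length 4)
Number of 2-grams = length - 2 + 1 = 4 - 2 + 1
= 3


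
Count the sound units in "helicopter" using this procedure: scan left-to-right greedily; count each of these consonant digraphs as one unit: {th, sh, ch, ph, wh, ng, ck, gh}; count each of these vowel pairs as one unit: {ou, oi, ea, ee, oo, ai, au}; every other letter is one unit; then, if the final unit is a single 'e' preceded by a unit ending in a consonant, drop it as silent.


Word: "helicopter" (10 letters)
Left-to-right scan:
  (1) 'h' (letter)
  (2) 'e' (letter)
  (3) 'l' (letter)
  (4) 'i' (letter)
  (5) 'c' (letter)
  (6) 'o' (letter)
  (7) 'p' (letter)
  (8) 't' (letter)
  (9) 'e' (letter)
  (10) 'r' (letter)
Units from scan: 10
Sound units = 10 units


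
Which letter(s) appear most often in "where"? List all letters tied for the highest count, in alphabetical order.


Word: "where"
Letter counts:
  'e': 2
  'h': 1
  'r': 1
  'w': 1
Maximum count = 2
Most frequent = 'e' (2 times each)


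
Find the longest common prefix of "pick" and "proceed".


Word 1: "pick"
Word 2: "proceed"
Comparing from start:
  Pos 0: 'p' == 'p'
  Pos 1: 'i' != 'r' (stop)
LCP = "p" (length 1)


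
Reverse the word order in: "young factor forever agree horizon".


Original: "young factor forever agree horizon"
Words (1..n): young | factor | forever | agree | horizon
Reversed (n..1): horizon | agree | forever | factor | young
Result = "horizon agree forever factor young"


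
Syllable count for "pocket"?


Word: "pocket"
Syllable breakdown: pock / et
Counting: 2 parts
= 2 syllables


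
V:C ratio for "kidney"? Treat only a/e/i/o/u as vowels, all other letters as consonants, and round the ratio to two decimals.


Word: "kidney"
Vowels (a,e,i,o,u): 2
Consonants: 4
Ratio = 2/4
= 0.50


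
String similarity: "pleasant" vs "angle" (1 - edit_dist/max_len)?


Word 1: "pleasant" (length 8)
Word 2: "angle" (length 5)
One optimal edit sequence:
  1. delete 'p'  (+1)
  2. delete 'l'  (+1)
  3. delete 'e'  (+1)
  4. keep 'a'
  5. substitute 's' -> 'n'  (+1)
  6. substitute 'a' -> 'g'  (+1)
  7. substitute 'n' -> 'l'  (+1)
  8. substitute 't' -> 'e'  (+1)
Edit distance = 7
Max length = max(8, 5) = 8
Similarity = 1 - 7/8
= 0.1250


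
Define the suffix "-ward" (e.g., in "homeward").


Suffix: -ward
As in: homeward -> home + -ward
Meaning = in the direction of


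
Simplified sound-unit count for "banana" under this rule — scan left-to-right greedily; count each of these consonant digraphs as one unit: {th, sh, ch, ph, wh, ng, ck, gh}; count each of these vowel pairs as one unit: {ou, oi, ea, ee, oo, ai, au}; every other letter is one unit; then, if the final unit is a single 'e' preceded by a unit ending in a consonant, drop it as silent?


Word: "banana" (6 letters)
Left-to-right scan:
  (1) 'b' (letter)
  (2) 'a' (letter)
  (3) 'n' (letter)
  (4) 'a' (letter)
  (5) 'n' (letter)
  (6) 'a' (letter)
Units from scan: 6
Sound units = 6 units


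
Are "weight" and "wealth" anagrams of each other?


Word 1: "weight" → sorted: eghitw
Word 2: "wealth" → sorted: aehltw
Same letters? eghitw != aehltw
Anagram = No


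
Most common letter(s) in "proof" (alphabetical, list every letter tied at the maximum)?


Word: "proof"
Letter counts:
  'f': 1
  'o': 2
  'p': 1
  'r': 1
Maximum count = 2
Most frequent = 'o' (2 times each)


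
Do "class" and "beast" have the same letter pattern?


Pattern of "class": [0, 1, 2, 3, 3]
Pattern of "beast": [0, 1, 2, 3, 4]
Patterns do not match
Same pattern = No


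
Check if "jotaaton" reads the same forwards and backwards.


Word: "jotaaton"
Reversed: "notaatoj"
Forward == Backward? jotaaton != notaatoj
Palindrome = No


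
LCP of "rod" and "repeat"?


Word 1: "rod"
Word 2: "repeat"
Comparing from start:
  Pos 0: 'r' == 'r'
  Pos 1: 'o' != 'e' (stop)
LCP = "r" (length 1)


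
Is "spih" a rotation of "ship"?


Word: "ship", Candidate: "spih"
Method: check if candidate is substring of word+word
"shipship" contains "spih"? No
Is rotation = No


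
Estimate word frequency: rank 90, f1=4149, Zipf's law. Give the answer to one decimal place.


Zipf's law: f(r) = f(1) / r
f(1) = 4149
f(90) = 4149 / 90
= 46.1 occurrences


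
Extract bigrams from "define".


Word: "define" (length 6)
Number of bigrams = 6 - 2 + 1 = 5
  Position 0: "de"
  Position 1: "ef"
  Position 2: "fi"
  Position 3: "in"
  Position 4: "ne"
Bigrams = "de", "ef", "fi", "in", "ne"


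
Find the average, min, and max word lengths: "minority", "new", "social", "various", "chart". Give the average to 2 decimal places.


Lengths: "minority"=8, "new"=3, "social"=6, "various"=7, "chart"=5
Sum = 29, Count = 5
Average = 29/5 = 5.80
= avg=5.80, min=3, max=8


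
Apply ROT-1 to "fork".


Word: "fork"
Shift: 1
Each letter → (letter + shift) mod 26:
  'f' (5) + 1 = 6 → 'g'
  'o' (14) + 1 = 15 → 'p'
  'r' (17) + 1 = 18 → 's'
  'k' (10) + 1 = 11 → 'l'
Result = "gpsl"


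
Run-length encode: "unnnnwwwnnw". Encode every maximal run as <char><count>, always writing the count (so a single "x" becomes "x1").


String: "unnnnwwwnnw"
Scanning for consecutive runs:
  'u' x 1
  'n' x 4
  'w' x 3
  'n' x 2
  'w' x 1
RLE = "u1n4w3n2w1"


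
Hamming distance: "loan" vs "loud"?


Comparing character by character (same length = 4):
  Pos 0: 'l' vs 'l' =
  Pos 1: 'o' vs 'o' =
  Pos 2: 'a' vs 'u' !=
  Pos 3: 'n' vs 'd' !=
Hamming distance = 2


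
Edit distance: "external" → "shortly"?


Word 1: "external" (length 8)
Word 2: "shortly" (length 7)
One optimal edit sequence (insert/delete/substitute each cost 1):
  1. delete 'e'  (+1)
  2. substitute 'x' -> 's'  (+1)
  3. substitute 't' -> 'h'  (+1)
  4. substitute 'e' -> 'o'  (+1)
  5. keep 'r'
  6. substitute 'n' -> 't'  (+1)
  7. substitute 'a' -> 'l'  (+1)
  8. substitute 'l' -> 'y'  (+1)
Total edit operations: 7
Edit distance = 7


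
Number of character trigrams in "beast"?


Word: "beast" (length 5)
Number of 3-grams = length - 3 + 1 = 5 - 3 + 1
= 3


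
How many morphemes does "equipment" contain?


Word: "equipment"
Morphemes: equip + -ment
Each morpheme carries meaning
= 2 morphemes


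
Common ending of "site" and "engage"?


Word 1: "site"
Word 2: "engage"
Comparing from end:
  Pos -1: 'e' == 'e'
  Pos -2: 't' != 'g' (stop)
LCS = "e" (length 1)


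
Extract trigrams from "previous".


Word: "previous" (length 8)
Number of trigrams = 8 - 3 + 1 = 6
  Position 0: "pre"
  Position 1: "rev"
  Position 2: "evi"
  Position 3: "vio"
  Position 4: "iou"
  Position 5: "ous"
Trigrams = "pre", "rev", "evi", "vio", "iou", "ous"
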